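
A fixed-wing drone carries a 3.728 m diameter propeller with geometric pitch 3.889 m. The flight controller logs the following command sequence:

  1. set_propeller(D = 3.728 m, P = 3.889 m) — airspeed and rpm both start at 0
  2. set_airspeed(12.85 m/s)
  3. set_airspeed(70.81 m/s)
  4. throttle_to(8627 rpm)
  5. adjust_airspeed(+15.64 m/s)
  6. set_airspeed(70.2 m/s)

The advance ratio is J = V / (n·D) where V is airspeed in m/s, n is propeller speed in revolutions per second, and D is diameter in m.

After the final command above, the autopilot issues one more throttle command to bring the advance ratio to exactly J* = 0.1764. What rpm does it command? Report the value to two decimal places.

rpm = 6404.92

set_propeller: D = 3.728 m, P = 3.889 m (p = P/D = 1.043187); state ← (V=0, rpm=0)
set_airspeed(12.85): V ← 12.85 m/s
set_airspeed(70.81): V ← 70.81 m/s
throttle_to(8627): rpm ← 8627
adjust_airspeed(+15.64): V ← 70.81 +15.64 = 86.45 m/s
set_airspeed(70.2): V ← 70.2 m/s
final state: V = 70.2 m/s, rpm = 8627 → n = rpm/60 = 143.783333 rev/s
target J* = 0.1764; solve J* = V/(n·D) for n: n = V/(J*·D) = 70.2/(0.1764 × 3.728) = 106.748708 rev/s
rpm = 60·n = 6404.922484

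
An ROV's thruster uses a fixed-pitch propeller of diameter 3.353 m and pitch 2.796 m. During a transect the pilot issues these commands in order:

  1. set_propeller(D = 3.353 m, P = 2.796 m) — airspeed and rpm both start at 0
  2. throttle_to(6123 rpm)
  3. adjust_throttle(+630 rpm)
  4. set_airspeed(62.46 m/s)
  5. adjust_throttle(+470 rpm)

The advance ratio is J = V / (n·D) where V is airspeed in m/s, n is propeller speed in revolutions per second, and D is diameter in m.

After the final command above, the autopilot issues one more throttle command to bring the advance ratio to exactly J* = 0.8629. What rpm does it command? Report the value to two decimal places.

set_propeller: D = 3.353 m, P = 2.796 m (p = P/D = 0.833880); state ← (V=0, rpm=0)
throttle_to(6123): rpm ← 6123
adjust_throttle(+630): rpm ← 6123 +630 = 6753
set_airspeed(62.46): V ← 62.46 m/s
adjust_throttle(+470): rpm ← 6753 +470 = 7223
final state: V = 62.46 m/s, rpm = 7223 → n = rpm/60 = 120.383333 rev/s
target J* = 0.8629; solve J* = V/(n·D) for n: n = V/(J*·D) = 62.46/(0.8629 × 3.353) = 21.587779 rev/s
rpm = 60·n = 1295.266722

rpm = 1295.27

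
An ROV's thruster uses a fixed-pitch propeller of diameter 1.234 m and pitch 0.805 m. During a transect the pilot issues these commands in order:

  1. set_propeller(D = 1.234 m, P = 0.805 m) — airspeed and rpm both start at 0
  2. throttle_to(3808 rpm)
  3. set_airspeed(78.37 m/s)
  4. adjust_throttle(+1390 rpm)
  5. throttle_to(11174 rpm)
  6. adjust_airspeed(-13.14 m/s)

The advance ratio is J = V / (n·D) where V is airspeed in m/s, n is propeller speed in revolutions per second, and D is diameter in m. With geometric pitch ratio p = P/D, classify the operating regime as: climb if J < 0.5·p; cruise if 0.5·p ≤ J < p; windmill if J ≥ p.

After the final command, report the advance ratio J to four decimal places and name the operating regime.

set_propeller: D = 1.234 m, P = 0.805 m (p = P/D = 0.652350); state ← (V=0, rpm=0)
throttle_to(3808): rpm ← 3808
set_airspeed(78.37): V ← 78.37 m/s
adjust_throttle(+1390): rpm ← 3808 +1390 = 5198
throttle_to(11174): rpm ← 11174
adjust_airspeed(-13.14): V ← 78.37 -13.14 = 65.23 m/s
final state: V = 65.23 m/s, rpm = 11174 → n = rpm/60 = 186.233333 rev/s
J = V / (n·D) = 65.23 / (186.233333 × 1.234) = 0.283841
regime bands: climb J<0.3262 | cruise [0.3262, 0.6524) | windmill J≥0.6524
J = 0.2838 → climb

J = 0.2838, regime = climb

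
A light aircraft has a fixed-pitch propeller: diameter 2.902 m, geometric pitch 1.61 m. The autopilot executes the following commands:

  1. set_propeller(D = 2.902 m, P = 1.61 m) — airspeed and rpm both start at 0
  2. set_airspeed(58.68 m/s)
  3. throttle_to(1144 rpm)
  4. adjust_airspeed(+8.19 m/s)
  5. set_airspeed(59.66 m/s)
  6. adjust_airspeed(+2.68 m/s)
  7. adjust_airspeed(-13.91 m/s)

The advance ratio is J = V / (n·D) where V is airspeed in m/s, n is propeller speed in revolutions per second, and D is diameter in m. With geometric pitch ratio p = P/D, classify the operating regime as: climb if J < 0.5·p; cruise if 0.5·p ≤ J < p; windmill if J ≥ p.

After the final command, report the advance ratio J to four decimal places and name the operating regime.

J = 0.8753, regime = windmill

set_propeller: D = 2.902 m, P = 1.61 m (p = P/D = 0.554790); state ← (V=0, rpm=0)
set_airspeed(58.68): V ← 58.68 m/s
throttle_to(1144): rpm ← 1144
adjust_airspeed(+8.19): V ← 58.68 +8.19 = 66.87 m/s
set_airspeed(59.66): V ← 59.66 m/s
adjust_airspeed(+2.68): V ← 59.66 +2.68 = 62.34 m/s
adjust_airspeed(-13.91): V ← 62.34 -13.91 = 48.43 m/s
final state: V = 48.43 m/s, rpm = 1144 → n = rpm/60 = 19.066667 rev/s
J = V / (n·D) = 48.43 / (19.066667 × 2.902) = 0.875270
regime bands: climb J<0.2774 | cruise [0.2774, 0.5548) | windmill J≥0.5548
J = 0.8753 → windmill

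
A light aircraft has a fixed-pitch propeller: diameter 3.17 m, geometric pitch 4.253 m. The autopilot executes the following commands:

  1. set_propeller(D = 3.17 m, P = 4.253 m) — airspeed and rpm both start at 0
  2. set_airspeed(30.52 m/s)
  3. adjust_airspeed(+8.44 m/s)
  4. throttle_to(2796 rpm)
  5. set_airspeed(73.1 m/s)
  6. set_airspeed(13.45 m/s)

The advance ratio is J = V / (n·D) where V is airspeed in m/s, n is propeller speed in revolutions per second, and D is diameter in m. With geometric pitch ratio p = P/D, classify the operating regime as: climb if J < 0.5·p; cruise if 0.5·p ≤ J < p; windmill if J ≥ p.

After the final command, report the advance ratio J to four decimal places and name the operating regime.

set_propeller: D = 3.17 m, P = 4.253 m (p = P/D = 1.341640); state ← (V=0, rpm=0)
set_airspeed(30.52): V ← 30.52 m/s
adjust_airspeed(+8.44): V ← 30.52 +8.44 = 38.96 m/s
throttle_to(2796): rpm ← 2796
set_airspeed(73.1): V ← 73.1 m/s
set_airspeed(13.45): V ← 13.45 m/s
final state: V = 13.45 m/s, rpm = 2796 → n = rpm/60 = 46.600000 rev/s
J = V / (n·D) = 13.45 / (46.600000 × 3.17) = 0.091049
regime bands: climb J<0.6708 | cruise [0.6708, 1.3416) | windmill J≥1.3416
J = 0.0910 → climb

J = 0.0910, regime = climb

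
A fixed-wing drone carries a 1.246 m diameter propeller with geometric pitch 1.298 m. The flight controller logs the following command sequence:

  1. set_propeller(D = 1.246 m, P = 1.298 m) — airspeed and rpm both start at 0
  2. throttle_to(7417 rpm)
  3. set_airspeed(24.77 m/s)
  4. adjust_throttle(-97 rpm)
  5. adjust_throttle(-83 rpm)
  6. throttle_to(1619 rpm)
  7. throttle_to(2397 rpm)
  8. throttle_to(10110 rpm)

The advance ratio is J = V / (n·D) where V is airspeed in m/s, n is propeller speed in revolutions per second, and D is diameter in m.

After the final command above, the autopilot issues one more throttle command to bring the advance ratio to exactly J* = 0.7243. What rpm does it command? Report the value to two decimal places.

set_propeller: D = 1.246 m, P = 1.298 m (p = P/D = 1.041734); state ← (V=0, rpm=0)
throttle_to(7417): rpm ← 7417
set_airspeed(24.77): V ← 24.77 m/s
adjust_throttle(-97): rpm ← 7417 -97 = 7320
adjust_throttle(-83): rpm ← 7320 -83 = 7237
throttle_to(1619): rpm ← 1619
throttle_to(2397): rpm ← 2397
throttle_to(10110): rpm ← 10110
final state: V = 24.77 m/s, rpm = 10110 → n = rpm/60 = 168.500000 rev/s
target J* = 0.7243; solve J* = V/(n·D) for n: n = V/(J*·D) = 24.77/(0.7243 × 1.246) = 27.446659 rev/s
rpm = 60·n = 1646.799511

rpm = 1646.80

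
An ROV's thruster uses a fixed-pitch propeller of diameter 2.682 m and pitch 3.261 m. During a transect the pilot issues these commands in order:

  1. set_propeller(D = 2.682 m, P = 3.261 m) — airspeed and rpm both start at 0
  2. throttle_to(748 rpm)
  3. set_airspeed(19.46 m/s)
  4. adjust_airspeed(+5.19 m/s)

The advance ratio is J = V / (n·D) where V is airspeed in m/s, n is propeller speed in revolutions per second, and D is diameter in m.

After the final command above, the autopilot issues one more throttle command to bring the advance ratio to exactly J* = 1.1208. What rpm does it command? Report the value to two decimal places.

set_propeller: D = 2.682 m, P = 3.261 m (p = P/D = 1.215884); state ← (V=0, rpm=0)
throttle_to(748): rpm ← 748
set_airspeed(19.46): V ← 19.46 m/s
adjust_airspeed(+5.19): V ← 19.46 +5.19 = 24.65 m/s
final state: V = 24.65 m/s, rpm = 748 → n = rpm/60 = 12.466667 rev/s
target J* = 1.1208; solve J* = V/(n·D) for n: n = V/(J*·D) = 24.65/(1.1208 × 2.682) = 8.200305 rev/s
rpm = 60·n = 492.018325

rpm = 492.02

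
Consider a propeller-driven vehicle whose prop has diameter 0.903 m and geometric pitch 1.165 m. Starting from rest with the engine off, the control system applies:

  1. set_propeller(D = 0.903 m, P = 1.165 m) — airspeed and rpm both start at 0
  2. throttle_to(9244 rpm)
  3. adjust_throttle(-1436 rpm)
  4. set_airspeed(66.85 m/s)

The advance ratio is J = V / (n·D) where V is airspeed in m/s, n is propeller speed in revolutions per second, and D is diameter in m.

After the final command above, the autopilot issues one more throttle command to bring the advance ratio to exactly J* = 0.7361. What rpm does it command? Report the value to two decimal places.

set_propeller: D = 0.903 m, P = 1.165 m (p = P/D = 1.290144); state ← (V=0, rpm=0)
throttle_to(9244): rpm ← 9244
adjust_throttle(-1436): rpm ← 9244 -1436 = 7808
set_airspeed(66.85): V ← 66.85 m/s
final state: V = 66.85 m/s, rpm = 7808 → n = rpm/60 = 130.133333 rev/s
target J* = 0.7361; solve J* = V/(n·D) for n: n = V/(J*·D) = 66.85/(0.7361 × 0.903) = 100.571944 rev/s
rpm = 60·n = 6034.316622

rpm = 6034.32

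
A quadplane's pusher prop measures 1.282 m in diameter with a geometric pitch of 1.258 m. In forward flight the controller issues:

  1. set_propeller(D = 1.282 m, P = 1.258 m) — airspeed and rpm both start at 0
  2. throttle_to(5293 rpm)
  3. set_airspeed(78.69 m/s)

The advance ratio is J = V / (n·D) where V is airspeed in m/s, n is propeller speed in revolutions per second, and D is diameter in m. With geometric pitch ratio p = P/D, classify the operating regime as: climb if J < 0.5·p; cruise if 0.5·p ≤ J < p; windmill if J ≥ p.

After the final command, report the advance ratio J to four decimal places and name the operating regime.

set_propeller: D = 1.282 m, P = 1.258 m (p = P/D = 0.981279); state ← (V=0, rpm=0)
throttle_to(5293): rpm ← 5293
set_airspeed(78.69): V ← 78.69 m/s
final state: V = 78.69 m/s, rpm = 5293 → n = rpm/60 = 88.216667 rev/s
J = V / (n·D) = 78.69 / (88.216667 × 1.282) = 0.695794
regime bands: climb J<0.4906 | cruise [0.4906, 0.9813) | windmill J≥0.9813
J = 0.6958 → cruise

J = 0.6958, regime = cruise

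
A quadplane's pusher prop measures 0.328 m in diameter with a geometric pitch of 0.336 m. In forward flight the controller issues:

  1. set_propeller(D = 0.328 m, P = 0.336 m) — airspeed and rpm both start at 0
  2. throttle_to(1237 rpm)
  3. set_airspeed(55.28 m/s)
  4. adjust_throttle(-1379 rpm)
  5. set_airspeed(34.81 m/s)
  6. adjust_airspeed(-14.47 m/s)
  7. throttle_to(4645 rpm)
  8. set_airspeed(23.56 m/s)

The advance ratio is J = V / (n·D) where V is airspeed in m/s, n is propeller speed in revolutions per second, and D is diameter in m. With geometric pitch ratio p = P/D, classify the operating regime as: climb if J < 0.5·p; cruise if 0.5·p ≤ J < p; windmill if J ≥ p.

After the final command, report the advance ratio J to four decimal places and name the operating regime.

set_propeller: D = 0.328 m, P = 0.336 m (p = P/D = 1.024390); state ← (V=0, rpm=0)
throttle_to(1237): rpm ← 1237
set_airspeed(55.28): V ← 55.28 m/s
adjust_throttle(-1379): rpm ← 1237 -1379 = -142
set_airspeed(34.81): V ← 34.81 m/s
adjust_airspeed(-14.47): V ← 34.81 -14.47 = 20.34 m/s
throttle_to(4645): rpm ← 4645
set_airspeed(23.56): V ← 23.56 m/s
final state: V = 23.56 m/s, rpm = 4645 → n = rpm/60 = 77.416667 rev/s
J = V / (n·D) = 23.56 / (77.416667 × 0.328) = 0.927827
regime bands: climb J<0.5122 | cruise [0.5122, 1.0244) | windmill J≥1.0244
J = 0.9278 → cruise

J = 0.9278, regime = cruise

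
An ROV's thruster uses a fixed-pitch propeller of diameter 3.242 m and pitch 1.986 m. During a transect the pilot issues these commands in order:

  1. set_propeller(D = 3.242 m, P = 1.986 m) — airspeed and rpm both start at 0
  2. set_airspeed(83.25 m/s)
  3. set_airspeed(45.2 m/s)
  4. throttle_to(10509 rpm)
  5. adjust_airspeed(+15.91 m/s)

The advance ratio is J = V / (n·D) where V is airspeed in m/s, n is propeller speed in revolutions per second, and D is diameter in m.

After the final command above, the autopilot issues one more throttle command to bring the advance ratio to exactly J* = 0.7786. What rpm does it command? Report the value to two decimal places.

rpm = 1452.57

set_propeller: D = 3.242 m, P = 1.986 m (p = P/D = 0.612585); state ← (V=0, rpm=0)
set_airspeed(83.25): V ← 83.25 m/s
set_airspeed(45.2): V ← 45.2 m/s
throttle_to(10509): rpm ← 10509
adjust_airspeed(+15.91): V ← 45.2 +15.91 = 61.11 m/s
final state: V = 61.11 m/s, rpm = 10509 → n = rpm/60 = 175.150000 rev/s
target J* = 0.7786; solve J* = V/(n·D) for n: n = V/(J*·D) = 61.11/(0.7786 × 3.242) = 24.209447 rev/s
rpm = 60·n = 1452.566835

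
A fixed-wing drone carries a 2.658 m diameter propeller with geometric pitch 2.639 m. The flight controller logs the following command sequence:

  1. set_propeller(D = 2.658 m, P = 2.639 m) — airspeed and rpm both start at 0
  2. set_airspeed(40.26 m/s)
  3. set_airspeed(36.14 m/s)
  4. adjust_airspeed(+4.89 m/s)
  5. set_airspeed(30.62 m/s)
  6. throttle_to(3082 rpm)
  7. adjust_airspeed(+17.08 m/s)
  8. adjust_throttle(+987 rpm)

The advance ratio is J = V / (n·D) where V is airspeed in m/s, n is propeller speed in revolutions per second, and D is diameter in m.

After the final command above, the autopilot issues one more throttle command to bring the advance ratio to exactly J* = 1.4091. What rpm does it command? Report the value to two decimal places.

rpm = 764.14

set_propeller: D = 2.658 m, P = 2.639 m (p = P/D = 0.992852); state ← (V=0, rpm=0)
set_airspeed(40.26): V ← 40.26 m/s
set_airspeed(36.14): V ← 36.14 m/s
adjust_airspeed(+4.89): V ← 36.14 +4.89 = 41.03 m/s
set_airspeed(30.62): V ← 30.62 m/s
throttle_to(3082): rpm ← 3082
adjust_airspeed(+17.08): V ← 30.62 +17.08 = 47.7 m/s
adjust_throttle(+987): rpm ← 3082 +987 = 4069
final state: V = 47.7 m/s, rpm = 4069 → n = rpm/60 = 67.816667 rev/s
target J* = 1.4091; solve J* = V/(n·D) for n: n = V/(J*·D) = 47.7/(1.4091 × 2.658) = 12.735664 rev/s
rpm = 60·n = 764.139831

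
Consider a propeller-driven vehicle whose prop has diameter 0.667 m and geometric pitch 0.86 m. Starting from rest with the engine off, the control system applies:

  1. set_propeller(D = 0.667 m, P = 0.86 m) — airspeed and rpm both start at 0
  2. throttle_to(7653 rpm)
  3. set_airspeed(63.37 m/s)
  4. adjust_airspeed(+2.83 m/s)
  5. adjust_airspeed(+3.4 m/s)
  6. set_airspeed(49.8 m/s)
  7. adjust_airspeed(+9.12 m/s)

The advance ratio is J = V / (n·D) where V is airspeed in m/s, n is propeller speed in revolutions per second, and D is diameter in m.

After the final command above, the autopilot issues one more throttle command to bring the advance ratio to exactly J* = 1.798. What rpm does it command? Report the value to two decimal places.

rpm = 2947.80

set_propeller: D = 0.667 m, P = 0.86 m (p = P/D = 1.289355); state ← (V=0, rpm=0)
throttle_to(7653): rpm ← 7653
set_airspeed(63.37): V ← 63.37 m/s
adjust_airspeed(+2.83): V ← 63.37 +2.83 = 66.2 m/s
adjust_airspeed(+3.4): V ← 66.2 +3.4 = 69.6 m/s
set_airspeed(49.8): V ← 49.8 m/s
adjust_airspeed(+9.12): V ← 49.8 +9.12 = 58.92 m/s
final state: V = 58.92 m/s, rpm = 7653 → n = rpm/60 = 127.550000 rev/s
target J* = 1.798; solve J* = V/(n·D) for n: n = V/(J*·D) = 58.92/(1.798 × 0.667) = 49.130051 rev/s
rpm = 60·n = 2947.803073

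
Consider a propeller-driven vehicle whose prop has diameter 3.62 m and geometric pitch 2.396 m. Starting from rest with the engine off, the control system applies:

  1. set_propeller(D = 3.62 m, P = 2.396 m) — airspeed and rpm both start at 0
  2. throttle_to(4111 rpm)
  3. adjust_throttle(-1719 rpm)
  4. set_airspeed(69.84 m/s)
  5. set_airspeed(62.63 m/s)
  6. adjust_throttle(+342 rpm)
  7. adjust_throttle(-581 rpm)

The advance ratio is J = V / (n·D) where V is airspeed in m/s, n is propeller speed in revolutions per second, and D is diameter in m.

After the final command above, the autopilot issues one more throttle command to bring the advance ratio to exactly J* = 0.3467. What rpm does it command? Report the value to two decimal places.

set_propeller: D = 3.62 m, P = 2.396 m (p = P/D = 0.661878); state ← (V=0, rpm=0)
throttle_to(4111): rpm ← 4111
adjust_throttle(-1719): rpm ← 4111 -1719 = 2392
set_airspeed(69.84): V ← 69.84 m/s
set_airspeed(62.63): V ← 62.63 m/s
adjust_throttle(+342): rpm ← 2392 +342 = 2734
adjust_throttle(-581): rpm ← 2734 -581 = 2153
final state: V = 62.63 m/s, rpm = 2153 → n = rpm/60 = 35.883333 rev/s
target J* = 0.3467; solve J* = V/(n·D) for n: n = V/(J*·D) = 62.63/(0.3467 × 3.62) = 49.902235 rev/s
rpm = 60·n = 2994.134117

rpm = 2994.13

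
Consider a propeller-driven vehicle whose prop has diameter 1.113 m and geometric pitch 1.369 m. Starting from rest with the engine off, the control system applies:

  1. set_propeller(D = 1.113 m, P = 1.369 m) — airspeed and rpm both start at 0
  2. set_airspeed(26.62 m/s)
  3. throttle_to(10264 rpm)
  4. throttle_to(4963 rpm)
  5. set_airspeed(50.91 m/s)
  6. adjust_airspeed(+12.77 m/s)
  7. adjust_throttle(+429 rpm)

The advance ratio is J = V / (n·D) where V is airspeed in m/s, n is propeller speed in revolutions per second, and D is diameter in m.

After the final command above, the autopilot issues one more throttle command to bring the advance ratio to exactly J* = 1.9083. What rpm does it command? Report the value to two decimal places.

set_propeller: D = 1.113 m, P = 1.369 m (p = P/D = 1.230009); state ← (V=0, rpm=0)
set_airspeed(26.62): V ← 26.62 m/s
throttle_to(10264): rpm ← 10264
throttle_to(4963): rpm ← 4963
set_airspeed(50.91): V ← 50.91 m/s
adjust_airspeed(+12.77): V ← 50.91 +12.77 = 63.68 m/s
adjust_throttle(+429): rpm ← 4963 +429 = 5392
final state: V = 63.68 m/s, rpm = 5392 → n = rpm/60 = 89.866667 rev/s
target J* = 1.9083; solve J* = V/(n·D) for n: n = V/(J*·D) = 63.68/(1.9083 × 1.113) = 29.982044 rev/s
rpm = 60·n = 1798.922652

rpm = 1798.92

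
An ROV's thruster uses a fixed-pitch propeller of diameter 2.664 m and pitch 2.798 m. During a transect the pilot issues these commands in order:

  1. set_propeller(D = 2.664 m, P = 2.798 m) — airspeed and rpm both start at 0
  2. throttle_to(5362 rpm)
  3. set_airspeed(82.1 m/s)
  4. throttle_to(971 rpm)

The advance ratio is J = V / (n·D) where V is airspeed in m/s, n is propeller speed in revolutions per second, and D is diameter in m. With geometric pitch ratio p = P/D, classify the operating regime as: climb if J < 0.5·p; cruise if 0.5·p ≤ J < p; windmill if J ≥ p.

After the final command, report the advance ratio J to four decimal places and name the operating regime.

J = 1.9043, regime = windmill

set_propeller: D = 2.664 m, P = 2.798 m (p = P/D = 1.050300); state ← (V=0, rpm=0)
throttle_to(5362): rpm ← 5362
set_airspeed(82.1): V ← 82.1 m/s
throttle_to(971): rpm ← 971
final state: V = 82.1 m/s, rpm = 971 → n = rpm/60 = 16.183333 rev/s
J = V / (n·D) = 82.1 / (16.183333 × 2.664) = 1.904325
regime bands: climb J<0.5252 | cruise [0.5252, 1.0503) | windmill J≥1.0503
J = 1.9043 → windmill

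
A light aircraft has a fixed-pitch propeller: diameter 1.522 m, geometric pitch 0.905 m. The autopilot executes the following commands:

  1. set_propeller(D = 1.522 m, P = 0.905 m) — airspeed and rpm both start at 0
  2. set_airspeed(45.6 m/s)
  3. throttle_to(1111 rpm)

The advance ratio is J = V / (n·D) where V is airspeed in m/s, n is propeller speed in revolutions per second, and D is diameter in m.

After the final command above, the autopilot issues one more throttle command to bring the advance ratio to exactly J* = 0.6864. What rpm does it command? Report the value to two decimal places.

rpm = 2618.93

set_propeller: D = 1.522 m, P = 0.905 m (p = P/D = 0.594612); state ← (V=0, rpm=0)
set_airspeed(45.6): V ← 45.6 m/s
throttle_to(1111): rpm ← 1111
final state: V = 45.6 m/s, rpm = 1111 → n = rpm/60 = 18.516667 rev/s
target J* = 0.6864; solve J* = V/(n·D) for n: n = V/(J*·D) = 45.6/(0.6864 × 1.522) = 43.648861 rev/s
rpm = 60·n = 2618.931660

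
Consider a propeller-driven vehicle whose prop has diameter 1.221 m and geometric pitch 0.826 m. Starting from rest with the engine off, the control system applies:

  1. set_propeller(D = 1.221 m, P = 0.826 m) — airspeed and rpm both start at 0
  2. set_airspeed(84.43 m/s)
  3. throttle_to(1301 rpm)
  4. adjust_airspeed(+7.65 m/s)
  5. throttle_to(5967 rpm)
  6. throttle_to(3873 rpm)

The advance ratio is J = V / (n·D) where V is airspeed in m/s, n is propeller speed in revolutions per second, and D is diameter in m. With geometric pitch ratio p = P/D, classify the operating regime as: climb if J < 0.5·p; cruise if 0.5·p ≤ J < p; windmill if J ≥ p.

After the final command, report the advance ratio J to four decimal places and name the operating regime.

set_propeller: D = 1.221 m, P = 0.826 m (p = P/D = 0.676495); state ← (V=0, rpm=0)
set_airspeed(84.43): V ← 84.43 m/s
throttle_to(1301): rpm ← 1301
adjust_airspeed(+7.65): V ← 84.43 +7.65 = 92.08 m/s
throttle_to(5967): rpm ← 5967
throttle_to(3873): rpm ← 3873
final state: V = 92.08 m/s, rpm = 3873 → n = rpm/60 = 64.550000 rev/s
J = V / (n·D) = 92.08 / (64.550000 × 1.221) = 1.168297
regime bands: climb J<0.3382 | cruise [0.3382, 0.6765) | windmill J≥0.6765
J = 1.1683 → windmill

J = 1.1683, regime = windmill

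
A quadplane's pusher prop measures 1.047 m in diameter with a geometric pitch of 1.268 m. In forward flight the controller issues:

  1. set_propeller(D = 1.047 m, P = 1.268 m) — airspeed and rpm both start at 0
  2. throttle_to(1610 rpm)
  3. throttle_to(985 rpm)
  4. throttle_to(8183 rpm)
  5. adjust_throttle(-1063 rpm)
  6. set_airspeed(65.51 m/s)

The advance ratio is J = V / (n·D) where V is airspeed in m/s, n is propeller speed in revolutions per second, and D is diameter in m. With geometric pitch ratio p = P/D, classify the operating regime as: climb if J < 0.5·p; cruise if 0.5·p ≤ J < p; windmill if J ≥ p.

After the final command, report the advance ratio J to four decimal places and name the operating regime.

set_propeller: D = 1.047 m, P = 1.268 m (p = P/D = 1.211079); state ← (V=0, rpm=0)
throttle_to(1610): rpm ← 1610
throttle_to(985): rpm ← 985
throttle_to(8183): rpm ← 8183
adjust_throttle(-1063): rpm ← 8183 -1063 = 7120
set_airspeed(65.51): V ← 65.51 m/s
final state: V = 65.51 m/s, rpm = 7120 → n = rpm/60 = 118.666667 rev/s
J = V / (n·D) = 65.51 / (118.666667 × 1.047) = 0.527269
regime bands: climb J<0.6055 | cruise [0.6055, 1.2111) | windmill J≥1.2111
J = 0.5273 → climb

J = 0.5273, regime = climb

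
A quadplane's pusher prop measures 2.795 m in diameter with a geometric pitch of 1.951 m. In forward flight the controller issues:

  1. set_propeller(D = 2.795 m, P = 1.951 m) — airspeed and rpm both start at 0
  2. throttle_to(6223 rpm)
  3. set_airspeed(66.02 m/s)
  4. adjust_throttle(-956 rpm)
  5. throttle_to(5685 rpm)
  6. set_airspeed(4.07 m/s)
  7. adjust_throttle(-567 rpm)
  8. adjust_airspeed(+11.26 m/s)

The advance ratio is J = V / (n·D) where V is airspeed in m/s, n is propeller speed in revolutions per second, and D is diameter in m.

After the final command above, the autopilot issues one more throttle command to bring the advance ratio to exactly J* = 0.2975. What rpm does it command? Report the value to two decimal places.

rpm = 1106.18

set_propeller: D = 2.795 m, P = 1.951 m (p = P/D = 0.698032); state ← (V=0, rpm=0)
throttle_to(6223): rpm ← 6223
set_airspeed(66.02): V ← 66.02 m/s
adjust_throttle(-956): rpm ← 6223 -956 = 5267
throttle_to(5685): rpm ← 5685
set_airspeed(4.07): V ← 4.07 m/s
adjust_throttle(-567): rpm ← 5685 -567 = 5118
adjust_airspeed(+11.26): V ← 4.07 +11.26 = 15.33 m/s
final state: V = 15.33 m/s, rpm = 5118 → n = rpm/60 = 85.300000 rev/s
target J* = 0.2975; solve J* = V/(n·D) for n: n = V/(J*·D) = 15.33/(0.2975 × 2.795) = 18.436283 rev/s
rpm = 60·n = 1106.176997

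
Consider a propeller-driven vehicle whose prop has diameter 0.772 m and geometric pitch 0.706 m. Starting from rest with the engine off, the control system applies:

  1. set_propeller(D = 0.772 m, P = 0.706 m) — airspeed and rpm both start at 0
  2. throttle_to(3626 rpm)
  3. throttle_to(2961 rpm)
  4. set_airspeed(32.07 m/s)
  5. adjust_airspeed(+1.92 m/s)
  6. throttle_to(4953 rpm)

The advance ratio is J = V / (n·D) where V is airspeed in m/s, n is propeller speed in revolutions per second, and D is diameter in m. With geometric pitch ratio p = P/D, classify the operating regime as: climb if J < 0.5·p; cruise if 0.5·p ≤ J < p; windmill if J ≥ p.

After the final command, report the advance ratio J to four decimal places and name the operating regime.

set_propeller: D = 0.772 m, P = 0.706 m (p = P/D = 0.914508); state ← (V=0, rpm=0)
throttle_to(3626): rpm ← 3626
throttle_to(2961): rpm ← 2961
set_airspeed(32.07): V ← 32.07 m/s
adjust_airspeed(+1.92): V ← 32.07 +1.92 = 33.99 m/s
throttle_to(4953): rpm ← 4953
final state: V = 33.99 m/s, rpm = 4953 → n = rpm/60 = 82.550000 rev/s
J = V / (n·D) = 33.99 / (82.550000 × 0.772) = 0.533356
regime bands: climb J<0.4573 | cruise [0.4573, 0.9145) | windmill J≥0.9145
J = 0.5334 → cruise

J = 0.5334, regime = cruise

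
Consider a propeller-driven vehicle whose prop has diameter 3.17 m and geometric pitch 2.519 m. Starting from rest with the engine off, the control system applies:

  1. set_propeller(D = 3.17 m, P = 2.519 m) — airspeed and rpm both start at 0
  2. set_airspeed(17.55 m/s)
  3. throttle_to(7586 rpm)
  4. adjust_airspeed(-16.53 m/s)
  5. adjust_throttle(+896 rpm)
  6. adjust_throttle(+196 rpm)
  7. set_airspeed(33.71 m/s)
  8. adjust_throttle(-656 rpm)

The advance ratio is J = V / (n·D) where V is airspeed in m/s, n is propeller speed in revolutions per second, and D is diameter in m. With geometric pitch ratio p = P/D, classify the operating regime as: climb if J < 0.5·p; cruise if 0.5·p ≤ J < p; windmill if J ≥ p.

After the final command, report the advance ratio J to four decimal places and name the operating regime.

J = 0.0795, regime = climb

set_propeller: D = 3.17 m, P = 2.519 m (p = P/D = 0.794637); state ← (V=0, rpm=0)
set_airspeed(17.55): V ← 17.55 m/s
throttle_to(7586): rpm ← 7586
adjust_airspeed(-16.53): V ← 17.55 -16.53 = 1.02 m/s
adjust_throttle(+896): rpm ← 7586 +896 = 8482
adjust_throttle(+196): rpm ← 8482 +196 = 8678
set_airspeed(33.71): V ← 33.71 m/s
adjust_throttle(-656): rpm ← 8678 -656 = 8022
final state: V = 33.71 m/s, rpm = 8022 → n = rpm/60 = 133.700000 rev/s
J = V / (n·D) = 33.71 / (133.700000 × 3.17) = 0.079537
regime bands: climb J<0.3973 | cruise [0.3973, 0.7946) | windmill J≥0.7946
J = 0.0795 → climb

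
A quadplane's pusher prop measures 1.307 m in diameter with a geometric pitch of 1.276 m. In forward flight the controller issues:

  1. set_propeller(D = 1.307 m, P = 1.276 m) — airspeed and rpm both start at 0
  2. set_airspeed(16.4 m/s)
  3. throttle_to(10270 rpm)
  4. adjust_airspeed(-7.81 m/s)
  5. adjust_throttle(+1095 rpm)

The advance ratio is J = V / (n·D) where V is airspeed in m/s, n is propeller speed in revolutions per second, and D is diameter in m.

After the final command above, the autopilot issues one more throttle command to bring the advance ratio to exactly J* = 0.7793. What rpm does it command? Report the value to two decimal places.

rpm = 506.02

set_propeller: D = 1.307 m, P = 1.276 m (p = P/D = 0.976282); state ← (V=0, rpm=0)
set_airspeed(16.4): V ← 16.4 m/s
throttle_to(10270): rpm ← 10270
adjust_airspeed(-7.81): V ← 16.4 -7.81 = 8.59 m/s
adjust_throttle(+1095): rpm ← 10270 +1095 = 11365
final state: V = 8.59 m/s, rpm = 11365 → n = rpm/60 = 189.416667 rev/s
target J* = 0.7793; solve J* = V/(n·D) for n: n = V/(J*·D) = 8.59/(0.7793 × 1.307) = 8.433598 rev/s
rpm = 60·n = 506.015885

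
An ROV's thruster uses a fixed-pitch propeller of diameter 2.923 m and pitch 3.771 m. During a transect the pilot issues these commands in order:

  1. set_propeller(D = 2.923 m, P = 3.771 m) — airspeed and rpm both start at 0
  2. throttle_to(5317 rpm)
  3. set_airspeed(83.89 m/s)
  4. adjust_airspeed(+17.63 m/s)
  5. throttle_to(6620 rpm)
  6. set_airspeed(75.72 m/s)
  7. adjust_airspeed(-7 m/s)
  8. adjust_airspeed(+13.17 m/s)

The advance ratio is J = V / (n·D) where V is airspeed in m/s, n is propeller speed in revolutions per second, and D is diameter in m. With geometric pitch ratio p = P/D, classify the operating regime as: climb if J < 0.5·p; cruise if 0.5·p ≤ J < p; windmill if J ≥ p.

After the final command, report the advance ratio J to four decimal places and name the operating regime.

J = 0.2539, regime = climb

set_propeller: D = 2.923 m, P = 3.771 m (p = P/D = 1.290113); state ← (V=0, rpm=0)
throttle_to(5317): rpm ← 5317
set_airspeed(83.89): V ← 83.89 m/s
adjust_airspeed(+17.63): V ← 83.89 +17.63 = 101.52 m/s
throttle_to(6620): rpm ← 6620
set_airspeed(75.72): V ← 75.72 m/s
adjust_airspeed(-7): V ← 75.72 -7 = 68.72 m/s
adjust_airspeed(+13.17): V ← 68.72 +13.17 = 81.89 m/s
final state: V = 81.89 m/s, rpm = 6620 → n = rpm/60 = 110.333333 rev/s
J = V / (n·D) = 81.89 / (110.333333 × 2.923) = 0.253919
regime bands: climb J<0.6451 | cruise [0.6451, 1.2901) | windmill J≥1.2901
J = 0.2539 → climb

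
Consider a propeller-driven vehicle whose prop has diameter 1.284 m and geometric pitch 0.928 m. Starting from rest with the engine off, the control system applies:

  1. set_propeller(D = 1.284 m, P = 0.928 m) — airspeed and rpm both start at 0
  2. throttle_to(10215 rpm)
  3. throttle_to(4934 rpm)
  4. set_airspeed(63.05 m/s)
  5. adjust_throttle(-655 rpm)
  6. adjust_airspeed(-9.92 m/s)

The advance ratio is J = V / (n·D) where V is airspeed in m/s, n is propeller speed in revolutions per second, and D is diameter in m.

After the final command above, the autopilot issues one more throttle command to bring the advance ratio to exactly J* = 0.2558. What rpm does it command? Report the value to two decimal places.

rpm = 9705.67

set_propeller: D = 1.284 m, P = 0.928 m (p = P/D = 0.722741); state ← (V=0, rpm=0)
throttle_to(10215): rpm ← 10215
throttle_to(4934): rpm ← 4934
set_airspeed(63.05): V ← 63.05 m/s
adjust_throttle(-655): rpm ← 4934 -655 = 4279
adjust_airspeed(-9.92): V ← 63.05 -9.92 = 53.13 m/s
final state: V = 53.13 m/s, rpm = 4279 → n = rpm/60 = 71.316667 rev/s
target J* = 0.2558; solve J* = V/(n·D) for n: n = V/(J*·D) = 53.13/(0.2558 × 1.284) = 161.761160 rev/s
rpm = 60·n = 9705.669587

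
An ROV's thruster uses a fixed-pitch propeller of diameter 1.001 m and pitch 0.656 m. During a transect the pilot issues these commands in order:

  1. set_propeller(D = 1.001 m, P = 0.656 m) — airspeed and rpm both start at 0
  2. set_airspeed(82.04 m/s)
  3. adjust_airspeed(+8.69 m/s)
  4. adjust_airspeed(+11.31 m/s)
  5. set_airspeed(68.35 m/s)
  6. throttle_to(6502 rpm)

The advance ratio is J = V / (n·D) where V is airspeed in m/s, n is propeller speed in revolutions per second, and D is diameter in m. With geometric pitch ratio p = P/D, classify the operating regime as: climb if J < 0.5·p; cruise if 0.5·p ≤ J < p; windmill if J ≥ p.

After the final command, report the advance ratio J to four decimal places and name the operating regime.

set_propeller: D = 1.001 m, P = 0.656 m (p = P/D = 0.655345); state ← (V=0, rpm=0)
set_airspeed(82.04): V ← 82.04 m/s
adjust_airspeed(+8.69): V ← 82.04 +8.69 = 90.73 m/s
adjust_airspeed(+11.31): V ← 90.73 +11.31 = 102.04 m/s
set_airspeed(68.35): V ← 68.35 m/s
throttle_to(6502): rpm ← 6502
final state: V = 68.35 m/s, rpm = 6502 → n = rpm/60 = 108.366667 rev/s
J = V / (n·D) = 68.35 / (108.366667 × 1.001) = 0.630099
regime bands: climb J<0.3277 | cruise [0.3277, 0.6553) | windmill J≥0.6553
J = 0.6301 → cruise

J = 0.6301, regime = cruise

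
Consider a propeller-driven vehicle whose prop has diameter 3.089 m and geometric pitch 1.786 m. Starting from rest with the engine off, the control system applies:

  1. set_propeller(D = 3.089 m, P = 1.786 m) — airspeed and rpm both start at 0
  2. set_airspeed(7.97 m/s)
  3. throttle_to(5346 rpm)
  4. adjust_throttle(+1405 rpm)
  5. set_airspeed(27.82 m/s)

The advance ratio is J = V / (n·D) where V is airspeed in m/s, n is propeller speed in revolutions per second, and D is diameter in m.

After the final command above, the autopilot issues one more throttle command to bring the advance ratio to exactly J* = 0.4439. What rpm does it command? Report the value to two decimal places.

rpm = 1217.32

set_propeller: D = 3.089 m, P = 1.786 m (p = P/D = 0.578181); state ← (V=0, rpm=0)
set_airspeed(7.97): V ← 7.97 m/s
throttle_to(5346): rpm ← 5346
adjust_throttle(+1405): rpm ← 5346 +1405 = 6751
set_airspeed(27.82): V ← 27.82 m/s
final state: V = 27.82 m/s, rpm = 6751 → n = rpm/60 = 112.516667 rev/s
target J* = 0.4439; solve J* = V/(n·D) for n: n = V/(J*·D) = 27.82/(0.4439 × 3.089) = 20.288693 rev/s
rpm = 60·n = 1217.321585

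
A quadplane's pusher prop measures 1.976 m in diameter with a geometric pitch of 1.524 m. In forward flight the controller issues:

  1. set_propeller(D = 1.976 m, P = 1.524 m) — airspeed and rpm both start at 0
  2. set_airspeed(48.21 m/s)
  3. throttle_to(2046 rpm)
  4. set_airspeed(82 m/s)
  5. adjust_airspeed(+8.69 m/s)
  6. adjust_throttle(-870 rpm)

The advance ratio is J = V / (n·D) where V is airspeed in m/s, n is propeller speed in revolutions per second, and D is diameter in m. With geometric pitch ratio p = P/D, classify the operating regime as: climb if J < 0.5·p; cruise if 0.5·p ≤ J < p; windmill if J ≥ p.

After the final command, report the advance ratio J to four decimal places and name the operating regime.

J = 2.3416, regime = windmill

set_propeller: D = 1.976 m, P = 1.524 m (p = P/D = 0.771255); state ← (V=0, rpm=0)
set_airspeed(48.21): V ← 48.21 m/s
throttle_to(2046): rpm ← 2046
set_airspeed(82): V ← 82 m/s
adjust_airspeed(+8.69): V ← 82 +8.69 = 90.69 m/s
adjust_throttle(-870): rpm ← 2046 -870 = 1176
final state: V = 90.69 m/s, rpm = 1176 → n = rpm/60 = 19.600000 rev/s
J = V / (n·D) = 90.69 / (19.600000 × 1.976) = 2.341620
regime bands: climb J<0.3856 | cruise [0.3856, 0.7713) | windmill J≥0.7713
J = 2.3416 → windmill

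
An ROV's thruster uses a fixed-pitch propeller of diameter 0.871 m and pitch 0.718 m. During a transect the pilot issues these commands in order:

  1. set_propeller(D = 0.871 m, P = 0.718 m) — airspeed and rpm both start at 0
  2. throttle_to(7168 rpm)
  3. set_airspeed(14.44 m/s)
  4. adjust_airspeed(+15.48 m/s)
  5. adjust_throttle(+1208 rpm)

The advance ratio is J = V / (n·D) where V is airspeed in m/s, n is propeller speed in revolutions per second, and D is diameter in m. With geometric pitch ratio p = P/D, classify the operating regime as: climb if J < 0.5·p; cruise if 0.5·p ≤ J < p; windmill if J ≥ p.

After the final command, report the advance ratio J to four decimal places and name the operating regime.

J = 0.2461, regime = climb

set_propeller: D = 0.871 m, P = 0.718 m (p = P/D = 0.824340); state ← (V=0, rpm=0)
throttle_to(7168): rpm ← 7168
set_airspeed(14.44): V ← 14.44 m/s
adjust_airspeed(+15.48): V ← 14.44 +15.48 = 29.92 m/s
adjust_throttle(+1208): rpm ← 7168 +1208 = 8376
final state: V = 29.92 m/s, rpm = 8376 → n = rpm/60 = 139.600000 rev/s
J = V / (n·D) = 29.92 / (139.600000 × 0.871) = 0.246070
regime bands: climb J<0.4122 | cruise [0.4122, 0.8243) | windmill J≥0.8243
J = 0.2461 → climb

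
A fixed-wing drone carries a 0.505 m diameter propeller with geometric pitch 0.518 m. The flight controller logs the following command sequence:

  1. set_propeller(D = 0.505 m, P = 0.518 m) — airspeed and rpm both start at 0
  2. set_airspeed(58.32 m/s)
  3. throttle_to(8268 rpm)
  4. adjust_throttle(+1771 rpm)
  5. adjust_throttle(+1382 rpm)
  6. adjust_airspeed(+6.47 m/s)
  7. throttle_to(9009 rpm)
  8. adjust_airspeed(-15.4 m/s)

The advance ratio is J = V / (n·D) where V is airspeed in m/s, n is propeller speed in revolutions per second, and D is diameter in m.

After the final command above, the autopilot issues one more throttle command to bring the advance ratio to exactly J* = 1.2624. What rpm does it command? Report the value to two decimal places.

set_propeller: D = 0.505 m, P = 0.518 m (p = P/D = 1.025743); state ← (V=0, rpm=0)
set_airspeed(58.32): V ← 58.32 m/s
throttle_to(8268): rpm ← 8268
adjust_throttle(+1771): rpm ← 8268 +1771 = 10039
adjust_throttle(+1382): rpm ← 10039 +1382 = 11421
adjust_airspeed(+6.47): V ← 58.32 +6.47 = 64.79 m/s
throttle_to(9009): rpm ← 9009
adjust_airspeed(-15.4): V ← 64.79 -15.4 = 49.39 m/s
final state: V = 49.39 m/s, rpm = 9009 → n = rpm/60 = 150.150000 rev/s
target J* = 1.2624; solve J* = V/(n·D) for n: n = V/(J*·D) = 49.39/(1.2624 × 0.505) = 77.473051 rev/s
rpm = 60·n = 4648.383089

rpm = 4648.38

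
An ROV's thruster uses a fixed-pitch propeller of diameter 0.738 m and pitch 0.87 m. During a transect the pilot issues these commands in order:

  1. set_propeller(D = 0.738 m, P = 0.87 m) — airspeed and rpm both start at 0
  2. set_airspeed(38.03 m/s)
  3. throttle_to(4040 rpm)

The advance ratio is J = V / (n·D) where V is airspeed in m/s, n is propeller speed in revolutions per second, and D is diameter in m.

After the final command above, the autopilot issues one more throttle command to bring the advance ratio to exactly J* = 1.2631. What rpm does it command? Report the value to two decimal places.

set_propeller: D = 0.738 m, P = 0.87 m (p = P/D = 1.178862); state ← (V=0, rpm=0)
set_airspeed(38.03): V ← 38.03 m/s
throttle_to(4040): rpm ← 4040
final state: V = 38.03 m/s, rpm = 4040 → n = rpm/60 = 67.333333 rev/s
target J* = 1.2631; solve J* = V/(n·D) for n: n = V/(J*·D) = 38.03/(1.2631 × 0.738) = 40.797376 rev/s
rpm = 60·n = 2447.842545

rpm = 2447.84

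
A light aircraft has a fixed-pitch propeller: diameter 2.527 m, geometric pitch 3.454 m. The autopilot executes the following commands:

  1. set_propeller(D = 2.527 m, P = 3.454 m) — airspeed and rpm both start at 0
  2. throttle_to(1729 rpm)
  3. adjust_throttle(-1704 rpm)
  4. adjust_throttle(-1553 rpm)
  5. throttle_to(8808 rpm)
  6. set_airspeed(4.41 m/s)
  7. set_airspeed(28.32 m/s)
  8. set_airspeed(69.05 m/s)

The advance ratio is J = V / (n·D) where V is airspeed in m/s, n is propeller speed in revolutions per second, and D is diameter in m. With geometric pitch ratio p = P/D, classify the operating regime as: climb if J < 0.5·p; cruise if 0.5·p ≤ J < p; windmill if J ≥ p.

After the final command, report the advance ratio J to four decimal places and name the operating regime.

J = 0.1861, regime = climb

set_propeller: D = 2.527 m, P = 3.454 m (p = P/D = 1.366838); state ← (V=0, rpm=0)
throttle_to(1729): rpm ← 1729
adjust_throttle(-1704): rpm ← 1729 -1704 = 25
adjust_throttle(-1553): rpm ← 25 -1553 = -1528
throttle_to(8808): rpm ← 8808
set_airspeed(4.41): V ← 4.41 m/s
set_airspeed(28.32): V ← 28.32 m/s
set_airspeed(69.05): V ← 69.05 m/s
final state: V = 69.05 m/s, rpm = 8808 → n = rpm/60 = 146.800000 rev/s
J = V / (n·D) = 69.05 / (146.800000 × 2.527) = 0.186137
regime bands: climb J<0.6834 | cruise [0.6834, 1.3668) | windmill J≥1.3668
J = 0.1861 → climb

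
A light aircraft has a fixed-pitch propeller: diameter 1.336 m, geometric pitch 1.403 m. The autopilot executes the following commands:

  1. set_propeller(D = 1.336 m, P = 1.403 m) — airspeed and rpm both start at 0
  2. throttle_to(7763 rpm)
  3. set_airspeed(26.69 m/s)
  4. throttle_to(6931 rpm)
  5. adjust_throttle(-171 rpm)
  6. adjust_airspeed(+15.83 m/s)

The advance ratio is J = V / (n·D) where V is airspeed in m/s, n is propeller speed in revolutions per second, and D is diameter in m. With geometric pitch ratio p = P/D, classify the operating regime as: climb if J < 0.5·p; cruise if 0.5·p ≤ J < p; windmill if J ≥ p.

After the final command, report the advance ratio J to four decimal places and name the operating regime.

set_propeller: D = 1.336 m, P = 1.403 m (p = P/D = 1.050150); state ← (V=0, rpm=0)
throttle_to(7763): rpm ← 7763
set_airspeed(26.69): V ← 26.69 m/s
throttle_to(6931): rpm ← 6931
adjust_throttle(-171): rpm ← 6931 -171 = 6760
adjust_airspeed(+15.83): V ← 26.69 +15.83 = 42.52 m/s
final state: V = 42.52 m/s, rpm = 6760 → n = rpm/60 = 112.666667 rev/s
J = V / (n·D) = 42.52 / (112.666667 × 1.336) = 0.282482
regime bands: climb J<0.5251 | cruise [0.5251, 1.0501) | windmill J≥1.0501
J = 0.2825 → climb

J = 0.2825, regime = climb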